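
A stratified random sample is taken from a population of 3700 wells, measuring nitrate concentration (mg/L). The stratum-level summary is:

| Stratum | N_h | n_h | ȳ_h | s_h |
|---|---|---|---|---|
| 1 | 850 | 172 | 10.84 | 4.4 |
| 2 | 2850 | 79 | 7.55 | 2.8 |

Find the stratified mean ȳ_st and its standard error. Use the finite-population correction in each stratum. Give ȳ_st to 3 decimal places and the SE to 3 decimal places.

ȳ_st = Σ W_h ȳ_h = (850·10.84 + 2850·7.55)/3700 = 8.30581
V̂(ȳ_st) = Σ W_h² (1 − n_h/N_h) s_h²/n_h, with W_h = N_h/N and N = 3700:
  stratum 1: (850/3700)²·(1 − 172/850)·4.4²/172 = 0.00473829
  stratum 2: (2850/3700)²·(1 − 79/2850)·2.8²/79 = 0.0572489
V̂(ȳ_st) = 0.0619872
SE(ȳ_st) = √0.0619872 = 0.248972

ȳ_st ≈ 8.306, SE ≈ 0.249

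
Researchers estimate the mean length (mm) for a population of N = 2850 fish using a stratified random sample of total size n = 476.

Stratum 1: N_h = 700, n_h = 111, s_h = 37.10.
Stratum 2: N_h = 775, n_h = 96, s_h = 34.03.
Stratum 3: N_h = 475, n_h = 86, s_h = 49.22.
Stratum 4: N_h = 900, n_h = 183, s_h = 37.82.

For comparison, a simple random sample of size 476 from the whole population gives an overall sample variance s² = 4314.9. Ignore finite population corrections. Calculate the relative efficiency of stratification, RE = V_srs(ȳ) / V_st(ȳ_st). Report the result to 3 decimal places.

RE ≈ 2.831

V̂(ȳ_st) = Σ W_h² s_h²/n_h, with W_h = N_h/N and N = 2850:
  stratum 1: (700/2850)²·37.10²/111 = 0.748051
  stratum 2: (775/2850)²·34.03²/96 = 0.892003
  stratum 3: (475/2850)²·49.22²/86 = 0.782496
  stratum 4: (900/2850)²·37.82²/183 = 0.779448
V_st = 3.202
V_srs = s²/n = 4314.9/476 = 9.06492
Relative efficiency = V_srs / V_st = 9.06492/3.202 = 2.8310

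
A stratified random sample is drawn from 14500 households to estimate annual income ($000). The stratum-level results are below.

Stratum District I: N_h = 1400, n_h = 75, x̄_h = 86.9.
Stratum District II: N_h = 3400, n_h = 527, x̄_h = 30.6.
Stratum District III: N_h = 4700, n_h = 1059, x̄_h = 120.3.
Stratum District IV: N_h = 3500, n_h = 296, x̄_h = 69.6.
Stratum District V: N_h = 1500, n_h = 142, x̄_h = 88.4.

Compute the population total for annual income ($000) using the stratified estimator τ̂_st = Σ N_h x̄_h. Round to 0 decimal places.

τ̂_st = Σ N_h x̄_h = 1400·86.9 + 3400·30.6 + 4700·120.3 + 3500·69.6 + 1500·88.4 = 1167310

τ̂_st ≈ 1167310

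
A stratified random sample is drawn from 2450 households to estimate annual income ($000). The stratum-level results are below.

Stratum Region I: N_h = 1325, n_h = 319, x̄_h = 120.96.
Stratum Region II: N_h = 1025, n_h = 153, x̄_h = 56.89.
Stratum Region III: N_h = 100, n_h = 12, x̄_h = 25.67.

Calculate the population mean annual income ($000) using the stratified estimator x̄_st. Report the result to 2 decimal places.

N = Σ N_h = 2450. Stratum weights W_h = N_h/N.
x̄_st = (1325·120.96 + 1025·56.89 + 100·25.67) / 2450 = 90.2658

x̄_st ≈ 90.27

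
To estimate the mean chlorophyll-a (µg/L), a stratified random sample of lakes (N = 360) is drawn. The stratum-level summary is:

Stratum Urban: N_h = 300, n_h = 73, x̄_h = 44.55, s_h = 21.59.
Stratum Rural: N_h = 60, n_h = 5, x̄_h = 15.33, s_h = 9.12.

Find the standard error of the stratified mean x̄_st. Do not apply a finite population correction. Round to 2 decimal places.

V̂(x̄_st) = Σ W_h² s_h²/n_h, with W_h = N_h/N and N = 360:
  stratum Urban: (300/360)²·21.59²/73 = 4.43425
  stratum Rural: (60/360)²·9.12²/5 = 0.46208
V̂(x̄_st) = 4.89633
SE(x̄_st) = √4.89633 = 2.21276

SE(x̄_st) ≈ 2.21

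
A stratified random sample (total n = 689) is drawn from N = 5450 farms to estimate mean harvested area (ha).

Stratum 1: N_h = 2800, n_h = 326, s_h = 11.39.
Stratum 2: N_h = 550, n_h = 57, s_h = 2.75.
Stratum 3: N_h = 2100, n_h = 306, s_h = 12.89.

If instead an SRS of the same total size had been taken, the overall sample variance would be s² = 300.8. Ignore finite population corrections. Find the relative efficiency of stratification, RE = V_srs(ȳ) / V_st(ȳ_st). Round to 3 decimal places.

V̂(ȳ_st) = Σ W_h² s_h²/n_h, with W_h = N_h/N and N = 5450:
  stratum 1: (2800/5450)²·11.39²/326 = 0.10504
  stratum 2: (550/5450)²·2.75²/57 = 0.00135121
  stratum 3: (2100/5450)²·12.89²/306 = 0.0806176
V_st = 0.187008
V_srs = s²/n = 300.8/689 = 0.436575
Relative efficiency = V_srs / V_st = 0.436575/0.187008 = 2.3345

RE ≈ 2.335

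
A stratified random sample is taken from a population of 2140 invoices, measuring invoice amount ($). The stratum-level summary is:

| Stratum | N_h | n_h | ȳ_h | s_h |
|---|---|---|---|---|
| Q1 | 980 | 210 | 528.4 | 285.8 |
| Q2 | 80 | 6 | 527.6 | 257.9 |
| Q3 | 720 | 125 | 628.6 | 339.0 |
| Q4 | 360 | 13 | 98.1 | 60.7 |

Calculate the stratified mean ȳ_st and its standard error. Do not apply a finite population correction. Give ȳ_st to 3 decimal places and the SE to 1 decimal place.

ȳ_st ≈ 489.695, SE ≈ 14.5

ȳ_st = Σ W_h ȳ_h = (980·528.4 + 80·527.6 + 720·628.6 + 360·98.1)/2140 = 489.69533
V̂(ȳ_st) = Σ W_h² s_h²/n_h, with W_h = N_h/N and N = 2140:
  stratum Q1: (980/2140)²·285.8²/210 = 81.5699
  stratum Q2: (80/2140)²·257.9²/6 = 15.4919
  stratum Q3: (720/2140)²·339.0²/125 = 104.07
  stratum Q4: (360/2140)²·60.7²/13 = 8.02069
V̂(ȳ_st) = 209.153
SE(ȳ_st) = √209.153 = 14.4621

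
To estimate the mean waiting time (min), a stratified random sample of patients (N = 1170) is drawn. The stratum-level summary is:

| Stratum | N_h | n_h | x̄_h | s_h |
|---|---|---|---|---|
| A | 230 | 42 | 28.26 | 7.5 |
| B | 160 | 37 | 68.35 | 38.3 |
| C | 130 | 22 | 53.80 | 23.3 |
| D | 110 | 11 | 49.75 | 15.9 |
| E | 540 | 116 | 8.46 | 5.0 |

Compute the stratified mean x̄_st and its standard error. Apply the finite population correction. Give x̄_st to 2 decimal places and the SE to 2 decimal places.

x̄_st = Σ W_h x̄_h = (230·28.26 + 160·68.35 + 130·53.80 + 110·49.75 + 540·8.46)/1170 = 29.46214
V̂(x̄_st) = Σ W_h² (1 − n_h/N_h) s_h²/n_h, with W_h = N_h/N and N = 1170:
  stratum A: (230/1170)²·(1 − 42/230)·7.5²/42 = 0.0423046
  stratum B: (160/1170)²·(1 − 37/160)·38.3²/37 = 0.569966
  stratum C: (130/1170)²·(1 − 22/130)·23.3²/22 = 0.253096
  stratum D: (110/1170)²·(1 − 11/110)·15.9²/11 = 0.182834
  stratum E: (540/1170)²·(1 − 116/540)·5.0²/116 = 0.0360471
V̂(x̄_st) = 1.08425
SE(x̄_st) = √1.08425 = 1.04127

x̄_st ≈ 29.46, SE ≈ 1.04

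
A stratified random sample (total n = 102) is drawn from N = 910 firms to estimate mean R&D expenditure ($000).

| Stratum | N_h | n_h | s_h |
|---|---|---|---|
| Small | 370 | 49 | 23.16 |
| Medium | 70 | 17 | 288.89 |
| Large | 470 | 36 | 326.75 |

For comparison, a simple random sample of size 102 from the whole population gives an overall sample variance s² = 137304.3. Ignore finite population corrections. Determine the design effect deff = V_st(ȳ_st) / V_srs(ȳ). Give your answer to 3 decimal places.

deff ≈ 0.611

V̂(ȳ_st) = Σ W_h² s_h²/n_h, with W_h = N_h/N and N = 910:
  stratum Small: (370/910)²·23.16²/49 = 1.80968
  stratum Medium: (70/910)²·288.89²/17 = 29.0489
  stratum Large: (470/910)²·326.75²/36 = 791.119
V_st = 821.977
V_srs = s²/n = 137304.3/102 = 1346.12
deff = V_st / V_srs = 821.977/1346.12 = 0.6106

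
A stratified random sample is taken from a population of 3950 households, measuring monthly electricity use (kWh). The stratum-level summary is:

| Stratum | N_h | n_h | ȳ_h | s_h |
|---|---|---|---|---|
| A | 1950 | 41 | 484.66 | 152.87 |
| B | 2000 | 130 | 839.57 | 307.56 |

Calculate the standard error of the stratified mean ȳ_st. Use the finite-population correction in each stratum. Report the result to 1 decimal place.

V̂(ȳ_st) = Σ W_h² (1 − n_h/N_h) s_h²/n_h, with W_h = N_h/N and N = 3950:
  stratum A: (1950/3950)²·(1 − 41/1950)·152.87²/41 = 135.99
  stratum B: (2000/3950)²·(1 − 130/2000)·307.56²/130 = 174.419
V̂(ȳ_st) = 310.409
SE(ȳ_st) = √310.409 = 17.6184

SE(ȳ_st) ≈ 17.6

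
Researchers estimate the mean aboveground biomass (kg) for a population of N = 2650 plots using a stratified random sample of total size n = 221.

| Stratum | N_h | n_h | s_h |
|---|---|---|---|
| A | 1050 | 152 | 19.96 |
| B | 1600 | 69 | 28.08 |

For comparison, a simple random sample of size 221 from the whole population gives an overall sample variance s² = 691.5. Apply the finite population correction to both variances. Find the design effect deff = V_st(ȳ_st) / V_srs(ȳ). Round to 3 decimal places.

V̂(ȳ_st) = Σ W_h² (1 − n_h/N_h) s_h²/n_h, with W_h = N_h/N and N = 2650:
  stratum A: (1050/2650)²·(1 − 152/1050)·19.96²/152 = 0.351926
  stratum B: (1600/2650)²·(1 − 69/1600)·28.08²/69 = 3.9861
V_st = 4.33803
V_srs = (1 − 221/2650)·691.5/221 = 2.86802
deff = V_st / V_srs = 4.33803/2.86802 = 1.5126

deff ≈ 1.513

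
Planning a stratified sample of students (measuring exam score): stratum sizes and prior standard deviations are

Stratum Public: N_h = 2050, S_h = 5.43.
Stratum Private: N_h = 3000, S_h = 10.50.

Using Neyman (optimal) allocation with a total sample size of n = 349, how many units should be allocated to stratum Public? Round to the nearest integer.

91

Neyman allocation: n_h = n · N_h S_h / Σ N_i S_i, with n = 349.
  stratum Public: N_h·S_h = 2050·5.43 = 11131.50
  stratum Private: N_h·S_h = 3000·10.50 = 31500.00
Σ N_h S_h = 42631.50
n for stratum Public = 349·11131.50/42631.50 = 91.127 → 91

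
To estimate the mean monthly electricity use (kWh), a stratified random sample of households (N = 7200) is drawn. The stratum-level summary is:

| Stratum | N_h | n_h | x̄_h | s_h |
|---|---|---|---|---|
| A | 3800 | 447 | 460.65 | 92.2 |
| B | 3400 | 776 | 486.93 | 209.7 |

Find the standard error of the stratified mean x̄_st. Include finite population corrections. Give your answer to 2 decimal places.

SE(x̄_st) ≈ 3.80

V̂(x̄_st) = Σ W_h² (1 − n_h/N_h) s_h²/n_h, with W_h = N_h/N and N = 7200:
  stratum A: (3800/7200)²·(1 − 447/3800)·92.2²/447 = 4.67419
  stratum B: (3400/7200)²·(1 − 776/3400)·209.7²/776 = 9.75243
V̂(x̄_st) = 14.4266
SE(x̄_st) = √14.4266 = 3.79824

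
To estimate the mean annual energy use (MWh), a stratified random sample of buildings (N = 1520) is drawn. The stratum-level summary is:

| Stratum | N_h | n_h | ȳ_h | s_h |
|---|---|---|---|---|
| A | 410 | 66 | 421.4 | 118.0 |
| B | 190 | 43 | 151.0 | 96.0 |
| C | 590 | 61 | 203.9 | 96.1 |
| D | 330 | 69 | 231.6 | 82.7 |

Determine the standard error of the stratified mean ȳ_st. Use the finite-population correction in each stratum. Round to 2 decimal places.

SE(ȳ_st) ≈ 6.29

V̂(ȳ_st) = Σ W_h² (1 − n_h/N_h) s_h²/n_h, with W_h = N_h/N and N = 1520:
  stratum A: (410/1520)²·(1 − 66/410)·118.0²/66 = 12.8788
  stratum B: (190/1520)²·(1 − 43/190)·96.0²/43 = 2.59094
  stratum C: (590/1520)²·(1 − 61/590)·96.1²/61 = 20.4521
  stratum D: (330/1520)²·(1 − 69/330)·82.7²/69 = 3.69513
V̂(ȳ_st) = 39.6169
SE(ȳ_st) = √39.6169 = 6.2942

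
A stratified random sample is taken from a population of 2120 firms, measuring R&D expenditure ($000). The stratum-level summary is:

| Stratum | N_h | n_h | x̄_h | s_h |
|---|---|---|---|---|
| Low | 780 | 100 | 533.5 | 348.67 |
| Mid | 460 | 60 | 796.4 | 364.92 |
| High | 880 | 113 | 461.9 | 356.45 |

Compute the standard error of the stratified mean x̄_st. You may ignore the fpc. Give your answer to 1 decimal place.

V̂(x̄_st) = Σ W_h² s_h²/n_h, with W_h = N_h/N and N = 2120:
  stratum Low: (780/2120)²·348.67²/100 = 164.568
  stratum Mid: (460/2120)²·364.92²/60 = 104.493
  stratum High: (880/2120)²·356.45²/113 = 193.737
V̂(x̄_st) = 462.799
SE(x̄_st) = √462.799 = 21.5128

SE(x̄_st) ≈ 21.5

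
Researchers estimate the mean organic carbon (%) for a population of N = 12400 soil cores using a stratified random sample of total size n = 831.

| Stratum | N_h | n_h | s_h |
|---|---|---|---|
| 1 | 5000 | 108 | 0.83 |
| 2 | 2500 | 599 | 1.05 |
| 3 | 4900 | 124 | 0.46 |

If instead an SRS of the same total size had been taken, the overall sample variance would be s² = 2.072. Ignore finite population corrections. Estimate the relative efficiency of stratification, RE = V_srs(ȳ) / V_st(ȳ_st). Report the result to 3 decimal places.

V̂(ȳ_st) = Σ W_h² s_h²/n_h, with W_h = N_h/N and N = 12400:
  stratum 1: (5000/12400)²·0.83²/108 = 0.00103712
  stratum 2: (2500/12400)²·1.05²/599 = 7.4815e-05
  stratum 3: (4900/12400)²·0.46²/124 = 0.000266467
V_st = 0.0013784
V_srs = s²/n = 2.072/831 = 0.00249338
Relative efficiency = V_srs / V_st = 0.00249338/0.0013784 = 1.8089

RE ≈ 1.809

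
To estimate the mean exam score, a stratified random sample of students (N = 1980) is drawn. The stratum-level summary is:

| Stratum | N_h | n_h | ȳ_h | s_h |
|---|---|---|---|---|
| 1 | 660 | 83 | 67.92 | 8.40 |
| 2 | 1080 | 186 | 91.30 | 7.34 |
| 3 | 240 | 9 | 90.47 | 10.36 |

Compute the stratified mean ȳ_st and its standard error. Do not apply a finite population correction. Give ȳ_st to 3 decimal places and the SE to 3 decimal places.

ȳ_st ≈ 83.406, SE ≈ 0.597

ȳ_st = Σ W_h ȳ_h = (660·67.92 + 1080·91.30 + 240·90.47)/1980 = 83.40606
V̂(ȳ_st) = Σ W_h² s_h²/n_h, with W_h = N_h/N and N = 1980:
  stratum 1: (660/1980)²·8.40²/83 = 0.0944578
  stratum 2: (1080/1980)²·7.34²/186 = 0.086178
  stratum 3: (240/1980)²·10.36²/9 = 0.175214
V̂(ȳ_st) = 0.35585
SE(ȳ_st) = √0.35585 = 0.596532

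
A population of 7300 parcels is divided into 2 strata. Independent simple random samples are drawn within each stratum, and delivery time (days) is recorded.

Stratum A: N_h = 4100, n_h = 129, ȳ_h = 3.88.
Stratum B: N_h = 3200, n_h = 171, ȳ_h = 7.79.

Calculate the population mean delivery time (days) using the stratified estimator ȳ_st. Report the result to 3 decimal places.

ȳ_st ≈ 5.594

N = Σ N_h = 7300. Stratum weights W_h = N_h/N.
ȳ_st = (4100·3.88 + 3200·7.79) / 7300 = 5.59397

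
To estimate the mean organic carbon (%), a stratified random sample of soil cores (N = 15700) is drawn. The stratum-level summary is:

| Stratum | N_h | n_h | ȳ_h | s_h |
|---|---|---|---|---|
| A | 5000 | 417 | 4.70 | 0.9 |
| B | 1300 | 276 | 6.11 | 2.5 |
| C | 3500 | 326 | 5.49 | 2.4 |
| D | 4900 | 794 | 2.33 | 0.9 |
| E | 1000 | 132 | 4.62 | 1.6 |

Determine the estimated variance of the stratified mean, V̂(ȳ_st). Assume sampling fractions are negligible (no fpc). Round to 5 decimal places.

V̂(ȳ_st) ≈ 0.00141

V̂(ȳ_st) = Σ W_h² s_h²/n_h, with W_h = N_h/N and N = 15700:
  stratum A: (5000/15700)²·0.9²/417 = 0.000197011
  stratum B: (1300/15700)²·2.5²/276 = 0.00015526
  stratum C: (3500/15700)²·2.4²/326 = 0.000878095
  stratum D: (4900/15700)²·0.9²/794 = 9.93705e-05
  stratum E: (1000/15700)²·1.6²/132 = 7.86804e-05
V̂(ȳ_st) = 0.00140842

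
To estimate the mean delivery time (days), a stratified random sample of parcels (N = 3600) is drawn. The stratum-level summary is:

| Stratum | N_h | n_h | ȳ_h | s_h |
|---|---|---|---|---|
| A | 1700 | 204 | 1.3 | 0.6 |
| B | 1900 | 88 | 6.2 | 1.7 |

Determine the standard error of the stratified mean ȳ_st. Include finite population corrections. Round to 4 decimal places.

V̂(ȳ_st) = Σ W_h² (1 − n_h/N_h) s_h²/n_h, with W_h = N_h/N and N = 3600:
  stratum A: (1700/3600)²·(1 − 204/1700)·0.6²/204 = 0.000346296
  stratum B: (1900/3600)²·(1 − 88/1900)·1.7²/88 = 0.00872413
V̂(ȳ_st) = 0.00907042
SE(ȳ_st) = √0.00907042 = 0.0952388

SE(ȳ_st) ≈ 0.0952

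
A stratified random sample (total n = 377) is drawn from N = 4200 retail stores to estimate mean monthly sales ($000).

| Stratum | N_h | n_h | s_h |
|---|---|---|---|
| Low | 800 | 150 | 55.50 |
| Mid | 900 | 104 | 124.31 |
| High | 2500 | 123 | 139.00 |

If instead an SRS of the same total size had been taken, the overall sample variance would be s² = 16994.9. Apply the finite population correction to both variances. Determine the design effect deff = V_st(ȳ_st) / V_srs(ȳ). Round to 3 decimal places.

deff ≈ 1.451

V̂(ȳ_st) = Σ W_h² (1 − n_h/N_h) s_h²/n_h, with W_h = N_h/N and N = 4200:
  stratum Low: (800/4200)²·(1 − 150/800)·55.50²/150 = 0.60534
  stratum Mid: (900/4200)²·(1 − 104/900)·124.31²/104 = 6.03442
  stratum High: (2500/4200)²·(1 − 123/2500)·139.00²/123 = 52.917
V_st = 59.5567
V_srs = (1 − 377/4200)·16994.9/377 = 41.0329
deff = V_st / V_srs = 59.5567/41.0329 = 1.4514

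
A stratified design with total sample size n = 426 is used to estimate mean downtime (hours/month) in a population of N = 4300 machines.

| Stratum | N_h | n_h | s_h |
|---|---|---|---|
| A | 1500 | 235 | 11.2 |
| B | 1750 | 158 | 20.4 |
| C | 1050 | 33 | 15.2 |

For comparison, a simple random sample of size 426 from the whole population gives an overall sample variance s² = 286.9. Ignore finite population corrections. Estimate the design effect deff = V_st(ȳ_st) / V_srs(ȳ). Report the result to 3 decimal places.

deff ≈ 1.364

V̂(ȳ_st) = Σ W_h² s_h²/n_h, with W_h = N_h/N and N = 4300:
  stratum A: (1500/4300)²·11.2²/235 = 0.0649552
  stratum B: (1750/4300)²·20.4²/158 = 0.436257
  stratum C: (1050/4300)²·15.2²/33 = 0.41746
V_st = 0.918672
V_srs = s²/n = 286.9/426 = 0.673474
deff = V_st / V_srs = 0.918672/0.673474 = 1.3641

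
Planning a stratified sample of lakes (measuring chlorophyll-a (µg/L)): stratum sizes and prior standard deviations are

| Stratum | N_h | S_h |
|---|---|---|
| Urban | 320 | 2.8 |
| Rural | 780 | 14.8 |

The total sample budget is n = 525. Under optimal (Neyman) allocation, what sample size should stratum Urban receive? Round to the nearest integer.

38

Neyman allocation: n_h = n · N_h S_h / Σ N_i S_i, with n = 525.
  stratum Urban: N_h·S_h = 320·2.8 = 896.00
  stratum Rural: N_h·S_h = 780·14.8 = 11544.00
Σ N_h S_h = 12440.00
n for stratum Urban = 525·896.00/12440.00 = 37.814 → 38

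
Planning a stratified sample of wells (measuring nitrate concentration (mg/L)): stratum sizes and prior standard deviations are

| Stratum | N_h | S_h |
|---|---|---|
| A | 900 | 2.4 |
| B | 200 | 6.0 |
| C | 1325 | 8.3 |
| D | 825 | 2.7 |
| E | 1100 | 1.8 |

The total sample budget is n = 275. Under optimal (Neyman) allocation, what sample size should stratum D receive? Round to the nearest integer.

Neyman allocation: n_h = n · N_h S_h / Σ N_i S_i, with n = 275.
  stratum A: N_h·S_h = 900·2.4 = 2160.00
  stratum B: N_h·S_h = 200·6.0 = 1200.00
  stratum C: N_h·S_h = 1325·8.3 = 10997.50
  stratum D: N_h·S_h = 825·2.7 = 2227.50
  stratum E: N_h·S_h = 1100·1.8 = 1980.00
Σ N_h S_h = 18565.00
n for stratum D = 275·2227.50/18565.00 = 32.996 → 33

33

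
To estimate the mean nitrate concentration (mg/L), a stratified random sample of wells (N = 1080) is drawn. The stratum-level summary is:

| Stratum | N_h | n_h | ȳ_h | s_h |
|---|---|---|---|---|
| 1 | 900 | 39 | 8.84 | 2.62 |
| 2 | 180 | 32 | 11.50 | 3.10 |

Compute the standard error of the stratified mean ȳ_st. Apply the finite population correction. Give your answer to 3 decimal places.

V̂(ȳ_st) = Σ W_h² (1 − n_h/N_h) s_h²/n_h, with W_h = N_h/N and N = 1080:
  stratum 1: (900/1080)²·(1 − 39/900)·2.62²/39 = 0.116933
  stratum 2: (180/1080)²·(1 − 32/180)·3.10²/32 = 0.00685899
V̂(ȳ_st) = 0.123792
SE(ȳ_st) = √0.123792 = 0.35184

SE(ȳ_st) ≈ 0.352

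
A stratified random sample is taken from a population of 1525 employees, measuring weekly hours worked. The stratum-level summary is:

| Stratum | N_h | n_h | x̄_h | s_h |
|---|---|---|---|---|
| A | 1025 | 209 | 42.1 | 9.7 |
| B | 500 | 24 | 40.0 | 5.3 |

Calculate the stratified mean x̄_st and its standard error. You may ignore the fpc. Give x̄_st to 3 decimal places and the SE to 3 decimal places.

x̄_st = Σ W_h x̄_h = (1025·42.1 + 500·40.0)/1525 = 41.41148
V̂(x̄_st) = Σ W_h² s_h²/n_h, with W_h = N_h/N and N = 1525:
  stratum A: (1025/1525)²·9.7²/209 = 0.203379
  stratum B: (500/1525)²·5.3²/24 = 0.125817
V̂(x̄_st) = 0.329196
SE(x̄_st) = √0.329196 = 0.573756

x̄_st ≈ 41.411, SE ≈ 0.574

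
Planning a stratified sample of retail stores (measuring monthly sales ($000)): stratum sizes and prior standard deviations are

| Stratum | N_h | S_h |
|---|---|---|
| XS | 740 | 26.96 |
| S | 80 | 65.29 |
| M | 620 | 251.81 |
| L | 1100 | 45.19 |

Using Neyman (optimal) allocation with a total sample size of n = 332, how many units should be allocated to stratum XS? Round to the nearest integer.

Neyman allocation: n_h = n · N_h S_h / Σ N_i S_i, with n = 332.
  stratum XS: N_h·S_h = 740·26.96 = 19950.40
  stratum S: N_h·S_h = 80·65.29 = 5223.20
  stratum M: N_h·S_h = 620·251.81 = 156122.20
  stratum L: N_h·S_h = 1100·45.19 = 49709.00
Σ N_h S_h = 231004.80
n for stratum XS = 332·19950.40/231004.80 = 28.673 → 29

29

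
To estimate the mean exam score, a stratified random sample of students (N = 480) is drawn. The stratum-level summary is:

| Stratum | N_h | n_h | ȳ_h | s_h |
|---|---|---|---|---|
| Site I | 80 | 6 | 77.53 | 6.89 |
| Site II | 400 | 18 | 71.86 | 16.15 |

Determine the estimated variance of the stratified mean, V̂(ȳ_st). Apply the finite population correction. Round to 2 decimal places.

V̂(ȳ_st) = Σ W_h² (1 − n_h/N_h) s_h²/n_h, with W_h = N_h/N and N = 480:
  stratum Site I: (80/480)²·(1 − 6/80)·6.89²/6 = 0.203295
  stratum Site II: (400/480)²·(1 − 18/400)·16.15²/18 = 9.60978
V̂(ȳ_st) = 9.81307

V̂(ȳ_st) ≈ 9.81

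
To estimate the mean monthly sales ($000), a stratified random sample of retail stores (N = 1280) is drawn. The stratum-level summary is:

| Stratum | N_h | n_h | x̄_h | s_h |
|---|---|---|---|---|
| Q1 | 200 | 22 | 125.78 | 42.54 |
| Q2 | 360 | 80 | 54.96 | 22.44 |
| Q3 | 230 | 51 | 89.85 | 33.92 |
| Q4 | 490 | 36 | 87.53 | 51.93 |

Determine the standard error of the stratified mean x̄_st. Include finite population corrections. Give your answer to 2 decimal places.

SE(x̄_st) ≈ 3.59

V̂(x̄_st) = Σ W_h² (1 − n_h/N_h) s_h²/n_h, with W_h = N_h/N and N = 1280:
  stratum Q1: (200/1280)²·(1 − 22/200)·42.54²/22 = 1.78732
  stratum Q2: (360/1280)²·(1 − 80/360)·22.44²/80 = 0.387254
  stratum Q3: (230/1280)²·(1 − 51/230)·33.92²/51 = 0.566895
  stratum Q4: (490/1280)²·(1 − 36/490)·51.93²/36 = 10.1711
V̂(x̄_st) = 12.9125
SE(x̄_st) = √12.9125 = 3.5934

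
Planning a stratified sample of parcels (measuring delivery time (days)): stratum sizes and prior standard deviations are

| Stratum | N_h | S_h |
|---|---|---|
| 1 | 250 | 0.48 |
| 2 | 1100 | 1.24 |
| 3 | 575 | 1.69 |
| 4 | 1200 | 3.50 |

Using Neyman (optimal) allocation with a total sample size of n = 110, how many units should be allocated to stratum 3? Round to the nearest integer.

Neyman allocation: n_h = n · N_h S_h / Σ N_i S_i, with n = 110.
  stratum 1: N_h·S_h = 250·0.48 = 120.00
  stratum 2: N_h·S_h = 1100·1.24 = 1364.00
  stratum 3: N_h·S_h = 575·1.69 = 971.75
  stratum 4: N_h·S_h = 1200·3.50 = 4200.00
Σ N_h S_h = 6655.75
n for stratum 3 = 110·971.75/6655.75 = 16.060 → 16

16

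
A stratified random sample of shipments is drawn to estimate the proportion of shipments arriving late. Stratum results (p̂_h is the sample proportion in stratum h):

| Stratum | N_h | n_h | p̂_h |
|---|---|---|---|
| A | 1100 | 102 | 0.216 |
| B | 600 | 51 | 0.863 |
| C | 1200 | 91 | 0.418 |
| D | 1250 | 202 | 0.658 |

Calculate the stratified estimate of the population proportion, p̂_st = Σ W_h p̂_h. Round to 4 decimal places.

p̂_st ≈ 0.5011

N = 4150; stratum weights W_h = N_h/N.
p̂_st = Σ W_h p̂_h = (1100·0.216 + 600·0.863 + 1200·0.418 + 1250·0.658)/4150 = 0.50108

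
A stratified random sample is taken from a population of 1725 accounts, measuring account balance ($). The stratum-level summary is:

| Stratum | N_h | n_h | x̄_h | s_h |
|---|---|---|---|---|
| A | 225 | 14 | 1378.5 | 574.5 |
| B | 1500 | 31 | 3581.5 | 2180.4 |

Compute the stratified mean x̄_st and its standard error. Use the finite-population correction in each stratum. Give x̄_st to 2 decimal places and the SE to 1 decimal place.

x̄_st = Σ W_h x̄_h = (225·1378.5 + 1500·3581.5)/1725 = 3294.15217
V̂(x̄_st) = Σ W_h² (1 − n_h/N_h) s_h²/n_h, with W_h = N_h/N and N = 1725:
  stratum A: (225/1725)²·(1 − 14/225)·574.5²/14 = 376.131
  stratum B: (1500/1725)²·(1 − 31/1500)·2180.4²/31 = 113565
V̂(x̄_st) = 113941
SE(x̄_st) = √113941 = 337.552

x̄_st ≈ 3294.15, SE ≈ 337.6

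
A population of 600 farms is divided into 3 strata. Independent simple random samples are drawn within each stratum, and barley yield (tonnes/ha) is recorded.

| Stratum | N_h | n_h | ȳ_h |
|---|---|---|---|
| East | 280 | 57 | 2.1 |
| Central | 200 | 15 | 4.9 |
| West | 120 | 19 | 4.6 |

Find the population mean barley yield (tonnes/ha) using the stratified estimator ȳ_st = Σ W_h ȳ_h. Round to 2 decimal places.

N = Σ N_h = 600. Stratum weights W_h = N_h/N.
ȳ_st = (280·2.1 + 200·4.9 + 120·4.6) / 600 = 3.5333

ȳ_st ≈ 3.53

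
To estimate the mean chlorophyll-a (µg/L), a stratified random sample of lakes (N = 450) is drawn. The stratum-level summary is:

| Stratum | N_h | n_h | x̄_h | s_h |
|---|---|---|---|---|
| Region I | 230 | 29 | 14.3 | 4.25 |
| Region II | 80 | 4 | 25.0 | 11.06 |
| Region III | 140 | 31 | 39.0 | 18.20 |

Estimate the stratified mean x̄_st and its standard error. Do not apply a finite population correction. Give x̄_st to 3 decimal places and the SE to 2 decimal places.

x̄_st ≈ 23.887, SE ≈ 1.47

x̄_st = Σ W_h x̄_h = (230·14.3 + 80·25.0 + 140·39.0)/450 = 23.88667
V̂(x̄_st) = Σ W_h² s_h²/n_h, with W_h = N_h/N and N = 450:
  stratum Region I: (230/450)²·4.25²/29 = 0.162709
  stratum Region II: (80/450)²·11.06²/4 = 0.966507
  stratum Region III: (140/450)²·18.20²/31 = 1.03422
V̂(x̄_st) = 2.16343
SE(x̄_st) = √2.16343 = 1.47086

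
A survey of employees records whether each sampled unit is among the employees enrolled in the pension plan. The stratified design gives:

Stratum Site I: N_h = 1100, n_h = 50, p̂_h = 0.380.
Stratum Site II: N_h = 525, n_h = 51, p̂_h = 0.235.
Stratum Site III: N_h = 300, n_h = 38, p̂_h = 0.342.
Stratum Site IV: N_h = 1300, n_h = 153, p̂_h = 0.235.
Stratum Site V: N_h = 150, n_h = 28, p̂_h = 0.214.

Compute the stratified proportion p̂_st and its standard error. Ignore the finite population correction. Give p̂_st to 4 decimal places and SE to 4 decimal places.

p̂_st ≈ 0.2908, SE ≈ 0.0289

N = 3375; stratum weights W_h = N_h/N.
p̂_st = Σ W_h p̂_h = (1100·0.380 + 525·0.235 + 300·0.342 + 1300·0.235 + 150·0.214)/3375 = 0.29084
V̂(p̂_st) = Σ W_h² p̂_h(1−p̂_h)/(n_h−1):
  stratum Site I: (1100/3375)²·0.380·0.620/49 = 0.00051076
  stratum Site II: (525/3375)²·0.235·0.765/50 = 8.70022e-05
  stratum Site III: (300/3375)²·0.342·0.658/37 = 4.80557e-05
  stratum Site IV: (1300/3375)²·0.235·0.765/152 = 0.000175479
  stratum Site V: (150/3375)²·0.214·0.786/27 = 1.23057e-05
V̂(p̂_st) = 0.000833603; SE = √V̂ = 0.0288722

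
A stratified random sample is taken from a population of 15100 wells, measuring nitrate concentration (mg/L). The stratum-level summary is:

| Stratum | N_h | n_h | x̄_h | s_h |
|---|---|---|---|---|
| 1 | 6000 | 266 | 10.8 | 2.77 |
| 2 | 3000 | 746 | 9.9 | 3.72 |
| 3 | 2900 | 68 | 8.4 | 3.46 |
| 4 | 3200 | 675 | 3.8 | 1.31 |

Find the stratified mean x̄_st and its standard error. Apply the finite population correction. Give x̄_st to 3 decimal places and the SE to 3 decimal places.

x̄_st = Σ W_h x̄_h = (6000·10.8 + 3000·9.9 + 2900·8.4 + 3200·3.8)/15100 = 8.67682
V̂(x̄_st) = Σ W_h² (1 − n_h/N_h) s_h²/n_h, with W_h = N_h/N and N = 15100:
  stratum 1: (6000/15100)²·(1 − 266/6000)·2.77²/266 = 0.00435244
  stratum 2: (3000/15100)²·(1 − 746/3000)·3.72²/746 = 0.000550134
  stratum 3: (2900/15100)²·(1 − 68/2900)·3.46²/68 = 0.00634133
  stratum 4: (3200/15100)²·(1 − 675/3200)·1.31²/675 = 9.00941e-05
V̂(x̄_st) = 0.011334
SE(x̄_st) = √0.011334 = 0.106461

x̄_st ≈ 8.677, SE ≈ 0.106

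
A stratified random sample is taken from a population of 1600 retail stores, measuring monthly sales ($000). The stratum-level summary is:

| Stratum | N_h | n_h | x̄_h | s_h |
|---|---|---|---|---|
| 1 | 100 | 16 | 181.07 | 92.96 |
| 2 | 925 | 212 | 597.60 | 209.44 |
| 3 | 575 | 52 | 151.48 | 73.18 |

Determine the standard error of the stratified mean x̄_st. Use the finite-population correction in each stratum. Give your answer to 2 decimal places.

V̂(x̄_st) = Σ W_h² (1 − n_h/N_h) s_h²/n_h, with W_h = N_h/N and N = 1600:
  stratum 1: (100/1600)²·(1 − 16/100)·92.96²/16 = 1.7722
  stratum 2: (925/1600)²·(1 − 212/925)·209.44²/212 = 53.3058
  stratum 3: (575/1600)²·(1 − 52/575)·73.18²/52 = 12.0979
V̂(x̄_st) = 67.176
SE(x̄_st) = √67.176 = 8.19609

SE(x̄_st) ≈ 8.20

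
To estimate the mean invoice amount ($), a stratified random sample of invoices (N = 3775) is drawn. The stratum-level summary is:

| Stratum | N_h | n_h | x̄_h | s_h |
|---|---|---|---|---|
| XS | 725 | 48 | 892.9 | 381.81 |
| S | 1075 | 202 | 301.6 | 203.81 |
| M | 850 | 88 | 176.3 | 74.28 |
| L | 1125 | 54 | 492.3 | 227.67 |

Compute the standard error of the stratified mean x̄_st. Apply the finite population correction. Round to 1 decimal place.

V̂(x̄_st) = Σ W_h² (1 − n_h/N_h) s_h²/n_h, with W_h = N_h/N and N = 3775:
  stratum XS: (725/3775)²·(1 − 48/725)·381.81²/48 = 104.603
  stratum S: (1075/3775)²·(1 − 202/1075)·203.81²/202 = 13.5422
  stratum M: (850/3775)²·(1 − 88/850)·74.28²/88 = 2.84971
  stratum L: (1125/3775)²·(1 − 54/1125)·227.67²/54 = 81.157
V̂(x̄_st) = 202.152
SE(x̄_st) = √202.152 = 14.218

SE(x̄_st) ≈ 14.2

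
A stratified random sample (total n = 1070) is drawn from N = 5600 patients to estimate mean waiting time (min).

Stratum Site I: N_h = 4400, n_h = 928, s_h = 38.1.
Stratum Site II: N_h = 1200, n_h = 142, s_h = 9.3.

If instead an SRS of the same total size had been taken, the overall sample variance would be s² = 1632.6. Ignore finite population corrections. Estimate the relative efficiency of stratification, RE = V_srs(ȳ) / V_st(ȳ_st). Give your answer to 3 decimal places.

RE ≈ 1.536

V̂(ȳ_st) = Σ W_h² s_h²/n_h, with W_h = N_h/N and N = 5600:
  stratum Site I: (4400/5600)²·38.1²/928 = 0.965676
  stratum Site II: (1200/5600)²·9.3²/142 = 0.0279682
V_st = 0.993644
V_srs = s²/n = 1632.6/1070 = 1.52579
Relative efficiency = V_srs / V_st = 1.52579/0.993644 = 1.5356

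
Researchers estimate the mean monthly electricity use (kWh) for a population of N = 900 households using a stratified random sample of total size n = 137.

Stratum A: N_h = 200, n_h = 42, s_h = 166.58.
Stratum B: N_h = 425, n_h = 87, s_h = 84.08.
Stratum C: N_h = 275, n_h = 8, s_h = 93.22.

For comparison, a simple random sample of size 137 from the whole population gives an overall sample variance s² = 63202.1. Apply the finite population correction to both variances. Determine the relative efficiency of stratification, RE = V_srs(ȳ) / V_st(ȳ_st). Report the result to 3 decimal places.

RE ≈ 2.821

V̂(ȳ_st) = Σ W_h² (1 − n_h/N_h) s_h²/n_h, with W_h = N_h/N and N = 900:
  stratum A: (200/900)²·(1 − 42/200)·166.58²/42 = 25.775
  stratum B: (425/900)²·(1 − 87/425)·84.08²/87 = 14.4108
  stratum C: (275/900)²·(1 − 8/275)·93.22²/8 = 98.4662
V_st = 138.652
V_srs = (1 − 137/900)·63202.1/137 = 391.105
Relative efficiency = V_srs / V_st = 391.105/138.652 = 2.8208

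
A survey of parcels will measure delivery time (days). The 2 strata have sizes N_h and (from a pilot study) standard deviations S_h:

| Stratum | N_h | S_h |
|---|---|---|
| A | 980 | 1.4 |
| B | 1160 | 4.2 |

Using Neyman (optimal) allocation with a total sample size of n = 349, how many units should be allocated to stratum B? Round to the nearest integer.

272

Neyman allocation: n_h = n · N_h S_h / Σ N_i S_i, with n = 349.
  stratum A: N_h·S_h = 980·1.4 = 1372.00
  stratum B: N_h·S_h = 1160·4.2 = 4872.00
Σ N_h S_h = 6244.00
n for stratum B = 349·4872.00/6244.00 = 272.314 → 272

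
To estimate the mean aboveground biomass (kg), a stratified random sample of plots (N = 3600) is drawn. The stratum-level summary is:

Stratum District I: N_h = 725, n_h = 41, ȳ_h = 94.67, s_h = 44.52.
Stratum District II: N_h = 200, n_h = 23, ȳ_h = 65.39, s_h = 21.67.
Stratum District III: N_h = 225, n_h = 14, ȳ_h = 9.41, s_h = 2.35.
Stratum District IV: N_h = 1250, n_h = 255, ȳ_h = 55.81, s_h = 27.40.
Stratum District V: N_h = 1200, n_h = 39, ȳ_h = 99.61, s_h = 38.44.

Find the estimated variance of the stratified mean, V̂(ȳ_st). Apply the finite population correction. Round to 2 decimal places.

V̂(ȳ_st) = Σ W_h² (1 − n_h/N_h) s_h²/n_h, with W_h = N_h/N and N = 3600:
  stratum District I: (725/3600)²·(1 − 41/725)·44.52²/41 = 1.84976
  stratum District II: (200/3600)²·(1 − 23/200)·21.67²/23 = 0.0557684
  stratum District III: (225/3600)²·(1 − 14/225)·2.35²/14 = 0.001445
  stratum District IV: (1250/3600)²·(1 − 255/1250)·27.40²/255 = 0.282546
  stratum District V: (1200/3600)²·(1 − 39/1200)·38.44²/39 = 4.07296
V̂(ȳ_st) = 6.26248

V̂(ȳ_st) ≈ 6.26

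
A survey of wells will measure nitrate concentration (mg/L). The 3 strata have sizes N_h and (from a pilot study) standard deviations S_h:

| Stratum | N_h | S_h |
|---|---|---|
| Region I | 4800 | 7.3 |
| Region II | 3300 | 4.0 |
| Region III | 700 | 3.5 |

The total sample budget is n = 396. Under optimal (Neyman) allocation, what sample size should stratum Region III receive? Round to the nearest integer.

19

Neyman allocation: n_h = n · N_h S_h / Σ N_i S_i, with n = 396.
  stratum Region I: N_h·S_h = 4800·7.3 = 35040.00
  stratum Region II: N_h·S_h = 3300·4.0 = 13200.00
  stratum Region III: N_h·S_h = 700·3.5 = 2450.00
Σ N_h S_h = 50690.00
n for stratum Region III = 396·2450.00/50690.00 = 19.140 → 19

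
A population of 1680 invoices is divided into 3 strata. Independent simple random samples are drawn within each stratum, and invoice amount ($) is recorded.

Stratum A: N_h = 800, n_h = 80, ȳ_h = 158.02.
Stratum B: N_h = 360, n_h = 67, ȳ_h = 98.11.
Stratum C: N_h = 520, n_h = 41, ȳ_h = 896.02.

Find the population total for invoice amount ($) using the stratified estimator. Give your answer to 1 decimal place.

τ̂_st ≈ 627666.0

τ̂_st = Σ N_h ȳ_h = 800·158.02 + 360·98.11 + 520·896.02 = 627666.0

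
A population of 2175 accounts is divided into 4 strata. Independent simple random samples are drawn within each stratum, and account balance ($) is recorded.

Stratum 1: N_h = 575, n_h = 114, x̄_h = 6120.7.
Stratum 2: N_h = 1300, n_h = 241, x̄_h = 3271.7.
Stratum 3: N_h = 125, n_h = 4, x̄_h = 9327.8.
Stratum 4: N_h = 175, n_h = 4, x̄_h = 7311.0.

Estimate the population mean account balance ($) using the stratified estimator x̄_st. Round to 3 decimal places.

x̄_st ≈ 4697.937

N = Σ N_h = 2175. Stratum weights W_h = N_h/N.
x̄_st = (575·6120.7 + 1300·3271.7 + 125·9327.8 + 175·7311.0) / 2175 = 4697.93678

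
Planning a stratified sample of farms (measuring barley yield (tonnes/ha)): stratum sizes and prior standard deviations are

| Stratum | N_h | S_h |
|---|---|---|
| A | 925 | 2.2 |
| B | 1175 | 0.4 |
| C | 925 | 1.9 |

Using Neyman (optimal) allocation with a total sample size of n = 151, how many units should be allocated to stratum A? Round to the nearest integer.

Neyman allocation: n_h = n · N_h S_h / Σ N_i S_i, with n = 151.
  stratum A: N_h·S_h = 925·2.2 = 2035.00
  stratum B: N_h·S_h = 1175·0.4 = 470.00
  stratum C: N_h·S_h = 925·1.9 = 1757.50
Σ N_h S_h = 4262.50
n for stratum A = 151·2035.00/4262.50 = 72.090 → 72

72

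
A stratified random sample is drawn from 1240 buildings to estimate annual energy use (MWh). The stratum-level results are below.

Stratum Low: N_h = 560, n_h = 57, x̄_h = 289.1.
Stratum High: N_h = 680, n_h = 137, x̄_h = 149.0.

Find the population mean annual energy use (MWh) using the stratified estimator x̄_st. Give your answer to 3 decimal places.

N = Σ N_h = 1240. Stratum weights W_h = N_h/N.
x̄_st = (560·289.1 + 680·149.0) / 1240 = 212.27097

x̄_st ≈ 212.271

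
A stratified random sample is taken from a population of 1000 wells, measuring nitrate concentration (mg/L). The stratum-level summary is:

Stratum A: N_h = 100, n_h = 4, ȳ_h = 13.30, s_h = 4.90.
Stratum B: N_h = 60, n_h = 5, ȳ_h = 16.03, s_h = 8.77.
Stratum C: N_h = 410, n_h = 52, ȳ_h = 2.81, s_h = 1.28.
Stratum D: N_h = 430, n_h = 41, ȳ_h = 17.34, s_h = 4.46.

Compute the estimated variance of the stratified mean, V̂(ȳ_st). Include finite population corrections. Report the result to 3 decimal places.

V̂(ȳ_st) ≈ 0.194

V̂(ȳ_st) = Σ W_h² (1 − n_h/N_h) s_h²/n_h, with W_h = N_h/N and N = 1000:
  stratum A: (100/1000)²·(1 − 4/100)·4.90²/4 = 0.057624
  stratum B: (60/1000)²·(1 − 5/60)·8.77²/5 = 0.0507625
  stratum C: (410/1000)²·(1 − 52/410)·1.28²/52 = 0.0046247
  stratum D: (430/1000)²·(1 − 41/430)·4.46²/41 = 0.0811529
V̂(ȳ_st) = 0.194164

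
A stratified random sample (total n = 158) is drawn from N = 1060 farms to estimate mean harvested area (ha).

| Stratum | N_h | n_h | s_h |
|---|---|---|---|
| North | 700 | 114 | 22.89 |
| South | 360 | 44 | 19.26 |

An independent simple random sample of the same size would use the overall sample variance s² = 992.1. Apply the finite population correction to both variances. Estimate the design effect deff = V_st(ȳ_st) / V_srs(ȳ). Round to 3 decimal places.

deff ≈ 0.474

V̂(ȳ_st) = Σ W_h² (1 − n_h/N_h) s_h²/n_h, with W_h = N_h/N and N = 1060:
  stratum North: (700/1060)²·(1 − 114/700)·22.89²/114 = 1.67792
  stratum South: (360/1060)²·(1 − 44/360)·19.26²/44 = 0.853567
V_st = 2.53148
V_srs = (1 − 158/1060)·992.1/158 = 5.34317
deff = V_st / V_srs = 2.53148/5.34317 = 0.4738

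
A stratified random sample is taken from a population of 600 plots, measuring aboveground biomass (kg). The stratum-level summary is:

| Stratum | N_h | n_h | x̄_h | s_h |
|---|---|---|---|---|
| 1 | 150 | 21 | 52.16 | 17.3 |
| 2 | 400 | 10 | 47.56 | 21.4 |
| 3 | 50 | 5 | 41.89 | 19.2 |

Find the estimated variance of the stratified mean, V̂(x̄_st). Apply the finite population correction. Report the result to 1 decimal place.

V̂(x̄_st) ≈ 21.1

V̂(x̄_st) = Σ W_h² (1 − n_h/N_h) s_h²/n_h, with W_h = N_h/N and N = 600:
  stratum 1: (150/600)²·(1 − 21/150)·17.3²/21 = 0.76604
  stratum 2: (400/600)²·(1 − 10/400)·21.4²/10 = 19.8449
  stratum 3: (50/600)²·(1 − 5/50)·19.2²/5 = 0.4608
V̂(x̄_st) = 21.0718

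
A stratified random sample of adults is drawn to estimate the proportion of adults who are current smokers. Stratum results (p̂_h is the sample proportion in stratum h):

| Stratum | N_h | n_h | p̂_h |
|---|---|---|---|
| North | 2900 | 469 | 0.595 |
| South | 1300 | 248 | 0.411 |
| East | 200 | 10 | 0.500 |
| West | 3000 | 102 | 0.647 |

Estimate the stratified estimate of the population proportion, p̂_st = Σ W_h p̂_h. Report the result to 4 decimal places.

p̂_st ≈ 0.5812

N = 7400; stratum weights W_h = N_h/N.
p̂_st = Σ W_h p̂_h = (2900·0.595 + 1300·0.411 + 200·0.500 + 3000·0.647)/7400 = 0.58119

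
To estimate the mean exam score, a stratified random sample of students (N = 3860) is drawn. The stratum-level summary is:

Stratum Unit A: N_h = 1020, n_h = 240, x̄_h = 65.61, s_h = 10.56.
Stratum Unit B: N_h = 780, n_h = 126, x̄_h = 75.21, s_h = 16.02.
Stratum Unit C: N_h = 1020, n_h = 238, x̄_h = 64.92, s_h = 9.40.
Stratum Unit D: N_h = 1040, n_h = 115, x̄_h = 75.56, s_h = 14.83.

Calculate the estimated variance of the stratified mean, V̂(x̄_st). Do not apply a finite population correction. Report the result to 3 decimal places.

V̂(x̄_st) ≈ 0.280

V̂(x̄_st) = Σ W_h² s_h²/n_h, with W_h = N_h/N and N = 3860:
  stratum Unit A: (1020/3860)²·10.56²/240 = 0.0324446
  stratum Unit B: (780/3860)²·16.02²/126 = 0.0831705
  stratum Unit C: (1020/3860)²·9.40²/238 = 0.0259241
  stratum Unit D: (1040/3860)²·14.83²/115 = 0.138828
V̂(x̄_st) = 0.280367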